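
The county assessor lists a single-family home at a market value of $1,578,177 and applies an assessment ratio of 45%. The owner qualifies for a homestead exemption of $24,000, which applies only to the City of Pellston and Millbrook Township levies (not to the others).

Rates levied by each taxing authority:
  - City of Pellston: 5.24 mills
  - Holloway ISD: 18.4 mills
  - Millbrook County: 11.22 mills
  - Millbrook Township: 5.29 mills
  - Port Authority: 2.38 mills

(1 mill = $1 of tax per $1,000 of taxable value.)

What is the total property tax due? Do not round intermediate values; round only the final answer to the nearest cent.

$29,951.22

Assessed value = $1,578,177 × 0.45 = $710,179.65
City of Pellston: ($710,179.65 − $24,000) × 0.00524 = $686,179.65 × 0.00524 = $3,595.581366
Holloway ISD: $710,179.65 × 0.0184 = $13,067.30556
Millbrook County: $710,179.65 × 0.01122 = $7,968.215673
Millbrook Township: ($710,179.65 − $24,000) × 0.00529 = $686,179.65 × 0.00529 = $3,629.8903485
Port Authority: $710,179.65 × 0.00238 = $1,690.227567
Total = $29,951.2205145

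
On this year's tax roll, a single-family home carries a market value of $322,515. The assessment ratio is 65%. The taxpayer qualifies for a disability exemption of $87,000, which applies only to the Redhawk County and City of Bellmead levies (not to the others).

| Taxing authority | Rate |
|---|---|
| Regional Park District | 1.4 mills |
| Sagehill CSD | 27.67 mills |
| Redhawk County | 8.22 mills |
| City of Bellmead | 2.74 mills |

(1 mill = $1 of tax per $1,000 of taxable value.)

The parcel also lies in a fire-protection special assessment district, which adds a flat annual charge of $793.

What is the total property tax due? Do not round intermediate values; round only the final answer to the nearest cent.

Assessed value = $322,515 × 0.65 = $209,634.75
Regional Park District: $209,634.75 × 0.0014 = $293.48865
Sagehill CSD: $209,634.75 × 0.02767 = $5,800.5935325
Redhawk County: ($209,634.75 − $87,000) × 0.00822 = $122,634.75 × 0.00822 = $1,008.057645
City of Bellmead: ($209,634.75 − $87,000) × 0.00274 = $122,634.75 × 0.00274 = $336.019215
Levies subtotal = $7,438.1590425
Total = $7,438.1590425 + $793 = $8,231.1590425

$8,231.16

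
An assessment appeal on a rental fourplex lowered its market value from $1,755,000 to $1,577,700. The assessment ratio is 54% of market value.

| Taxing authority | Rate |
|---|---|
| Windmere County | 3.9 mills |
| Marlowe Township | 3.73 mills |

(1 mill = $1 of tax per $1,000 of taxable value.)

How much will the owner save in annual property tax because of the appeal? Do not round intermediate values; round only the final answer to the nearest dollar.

$731

Old assessed value = $1,755,000 × 0.54 = $947,700
New assessed value = $1,577,700 × 0.54 = $851,958
Combined rate = 0.0039 + 0.00373 = 0.00763
Old tax = $947,700 × 0.00763 = $7,230.951
New tax = $851,958 × 0.00763 = $6,500.43954
Reduction = $7,230.951 − $6,500.43954 = $730.51146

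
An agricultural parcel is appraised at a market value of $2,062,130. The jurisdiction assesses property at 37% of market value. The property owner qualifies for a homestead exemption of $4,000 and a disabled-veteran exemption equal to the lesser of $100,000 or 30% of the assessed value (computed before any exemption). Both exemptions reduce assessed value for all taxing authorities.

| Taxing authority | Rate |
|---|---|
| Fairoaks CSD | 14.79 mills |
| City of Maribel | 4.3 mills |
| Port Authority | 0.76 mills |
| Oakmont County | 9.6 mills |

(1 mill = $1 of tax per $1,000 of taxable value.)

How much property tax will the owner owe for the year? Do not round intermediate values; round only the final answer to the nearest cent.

Assessed value = $2,062,130 × 0.37 = $762,988.1
Disabled-veteran exemption = min($100,000, 30% × $762,988.1) = min($100,000, $228,896.43) = $100,000 (dollar cap binds)
Taxable value = $762,988.1 − $4,000 − $100,000 = $658,988.1
Fairoaks CSD: $658,988.1 × 0.01479 = $9,746.433999
City of Maribel: $658,988.1 × 0.0043 = $2,833.64883
Port Authority: $658,988.1 × 0.00076 = $500.830956
Oakmont County: $658,988.1 × 0.0096 = $6,326.28576
Total = $19,407.199545

$19,407.20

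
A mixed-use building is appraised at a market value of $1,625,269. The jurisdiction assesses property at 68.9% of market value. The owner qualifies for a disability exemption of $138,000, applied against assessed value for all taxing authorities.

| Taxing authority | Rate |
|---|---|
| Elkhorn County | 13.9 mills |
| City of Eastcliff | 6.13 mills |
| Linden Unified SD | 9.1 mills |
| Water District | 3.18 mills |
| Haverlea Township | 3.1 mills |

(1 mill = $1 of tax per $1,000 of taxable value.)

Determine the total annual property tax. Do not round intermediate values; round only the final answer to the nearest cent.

Assessed value = $1,625,269 × 0.689 = $1,119,810.341
Taxable value = $1,119,810.341 − $138,000 = $981,810.341
Elkhorn County: $981,810.341 × 0.0139 = $13,647.1637399
City of Eastcliff: $981,810.341 × 0.00613 = $6,018.49739033
Linden Unified SD: $981,810.341 × 0.0091 = $8,934.4741031
Water District: $981,810.341 × 0.00318 = $3,122.15688438
Haverlea Township: $981,810.341 × 0.0031 = $3,043.6120571
Total = $13,647.1637399 + $6,018.49739033 + $8,934.4741031 + $3,122.15688438 + $3,043.6120571 = $34,765.90417481

$34,765.90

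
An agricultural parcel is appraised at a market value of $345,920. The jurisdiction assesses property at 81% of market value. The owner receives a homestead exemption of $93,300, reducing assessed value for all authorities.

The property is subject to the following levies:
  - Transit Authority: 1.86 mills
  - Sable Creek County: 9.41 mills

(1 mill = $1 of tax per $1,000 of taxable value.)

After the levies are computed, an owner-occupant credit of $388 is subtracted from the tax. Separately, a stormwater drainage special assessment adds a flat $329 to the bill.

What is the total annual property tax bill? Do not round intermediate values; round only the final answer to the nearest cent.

Assessed value = $345,920 × 0.81 = $280,195.2
Taxable value = $280,195.2 − $93,300 = $186,895.2
Transit Authority: $186,895.2 × 0.00186 = $347.625072
Sable Creek County: $186,895.2 × 0.00941 = $1,758.683832
Levies subtotal = $2,106.308904
After credit = $2,106.308904 − $388 = $1,718.308904
Total = $1,718.308904 + $329 = $2,047.308904

$2,047.31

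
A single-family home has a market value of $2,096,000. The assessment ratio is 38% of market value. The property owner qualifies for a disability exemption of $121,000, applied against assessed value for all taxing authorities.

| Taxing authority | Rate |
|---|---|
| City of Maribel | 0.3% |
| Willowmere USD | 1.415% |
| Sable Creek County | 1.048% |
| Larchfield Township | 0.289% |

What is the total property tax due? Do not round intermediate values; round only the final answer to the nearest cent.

$20,615.65

Assessed value = $2,096,000 × 0.38 = $796,480
Taxable value = $796,480 − $121,000 = $675,480
City of Maribel: $675,480 × 0.003 = $2,026.44
Willowmere USD: $675,480 × 0.01415 = $9,558.042
Sable Creek County: $675,480 × 0.01048 = $7,079.0304
Larchfield Township: $675,480 × 0.00289 = $1,952.1372
Total = $2,026.44 + $9,558.042 + $7,079.0304 + $1,952.1372 = $20,615.6496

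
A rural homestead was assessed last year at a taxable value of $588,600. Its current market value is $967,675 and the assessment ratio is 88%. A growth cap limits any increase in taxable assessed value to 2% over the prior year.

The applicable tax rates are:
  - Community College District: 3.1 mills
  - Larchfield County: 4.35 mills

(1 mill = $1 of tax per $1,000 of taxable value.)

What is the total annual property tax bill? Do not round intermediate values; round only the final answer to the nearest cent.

Uncapped assessed value = $967,675 × 0.88 = $851,554
Cap limit = $588,600 × 1.02 = $600,372
Taxable assessed value = min($851,554, $600,372) = $600,372 (cap binds)
Community College District: $600,372 × 0.0031 = $1,861.1532
Larchfield County: $600,372 × 0.00435 = $2,611.6182
Total = $4,472.7714

$4,472.77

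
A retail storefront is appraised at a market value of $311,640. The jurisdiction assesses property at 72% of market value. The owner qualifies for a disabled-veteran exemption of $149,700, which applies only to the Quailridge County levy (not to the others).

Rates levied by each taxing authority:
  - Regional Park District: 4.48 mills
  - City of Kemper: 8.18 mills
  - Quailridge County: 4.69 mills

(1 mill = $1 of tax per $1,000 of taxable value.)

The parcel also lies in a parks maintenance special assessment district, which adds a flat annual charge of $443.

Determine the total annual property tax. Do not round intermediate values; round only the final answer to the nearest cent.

Assessed value = $311,640 × 0.72 = $224,380.8
Regional Park District: $224,380.8 × 0.00448 = $1,005.225984
City of Kemper: $224,380.8 × 0.00818 = $1,835.434944
Quailridge County: ($224,380.8 − $149,700) × 0.00469 = $74,680.8 × 0.00469 = $350.252952
Levies subtotal = $3,190.91388
Total = $3,190.91388 + $443 = $3,633.91388

$3,633.91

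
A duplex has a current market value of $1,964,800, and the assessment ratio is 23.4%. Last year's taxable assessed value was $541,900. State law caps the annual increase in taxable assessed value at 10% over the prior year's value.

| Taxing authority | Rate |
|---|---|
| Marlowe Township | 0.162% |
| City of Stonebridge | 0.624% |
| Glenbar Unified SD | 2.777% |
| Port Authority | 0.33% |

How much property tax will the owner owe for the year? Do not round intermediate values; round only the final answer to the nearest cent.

Uncapped assessed value = $1,964,800 × 0.234 = $459,763.2
Cap limit = $541,900 × 1.1 = $596,090
Taxable assessed value = min($459,763.2, $596,090) = $459,763.2 (cap does not bind)
Marlowe Township: $459,763.2 × 0.00162 = $744.816384
City of Stonebridge: $459,763.2 × 0.00624 = $2,868.922368
Glenbar Unified SD: $459,763.2 × 0.02777 = $12,767.624064
Port Authority: $459,763.2 × 0.0033 = $1,517.21856
Total = $17,898.581376

$17,898.58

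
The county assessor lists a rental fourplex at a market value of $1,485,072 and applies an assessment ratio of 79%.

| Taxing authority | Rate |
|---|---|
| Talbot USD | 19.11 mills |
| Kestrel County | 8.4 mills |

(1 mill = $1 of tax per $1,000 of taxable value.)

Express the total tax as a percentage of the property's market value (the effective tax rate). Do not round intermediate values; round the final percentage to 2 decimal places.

Assessed value = $1,485,072 × 0.79 = $1,173,206.88
Talbot USD: $1,173,206.88 × 0.01911 = $22,419.9834768
Kestrel County: $1,173,206.88 × 0.0084 = $9,854.937792
Total tax = $32,274.9212688
Effective rate = $32,274.9212688 ÷ $1,485,072 = 2.17% of market value

2.17%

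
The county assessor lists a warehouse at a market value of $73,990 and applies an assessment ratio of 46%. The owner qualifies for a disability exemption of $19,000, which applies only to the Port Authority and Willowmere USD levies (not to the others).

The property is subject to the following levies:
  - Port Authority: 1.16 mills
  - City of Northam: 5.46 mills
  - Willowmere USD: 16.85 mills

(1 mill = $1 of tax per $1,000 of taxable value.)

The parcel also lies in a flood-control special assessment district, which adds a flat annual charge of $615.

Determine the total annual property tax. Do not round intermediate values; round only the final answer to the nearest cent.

Assessed value = $73,990 × 0.46 = $34,035.4
Port Authority: ($34,035.4 − $19,000) × 0.00116 = $15,035.4 × 0.00116 = $17.441064
City of Northam: $34,035.4 × 0.00546 = $185.833284
Willowmere USD: ($34,035.4 − $19,000) × 0.01685 = $15,035.4 × 0.01685 = $253.34649
Levies subtotal = $456.620838
Total = $456.620838 + $615 = $1,071.620838

$1,071.62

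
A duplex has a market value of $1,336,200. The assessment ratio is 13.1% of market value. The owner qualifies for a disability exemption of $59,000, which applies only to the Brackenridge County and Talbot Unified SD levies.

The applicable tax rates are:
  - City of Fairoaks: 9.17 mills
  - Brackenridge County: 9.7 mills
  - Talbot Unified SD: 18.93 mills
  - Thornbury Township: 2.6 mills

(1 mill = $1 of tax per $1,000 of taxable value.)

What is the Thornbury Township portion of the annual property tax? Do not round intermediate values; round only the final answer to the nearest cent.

$455.11

Assessed value = $1,336,200 × 0.131 = $175,042.2
Thornbury Township taxable value = $175,042.2 (exemption does not apply)
Thornbury Township levy = $175,042.2 × 0.0026 = $455.10972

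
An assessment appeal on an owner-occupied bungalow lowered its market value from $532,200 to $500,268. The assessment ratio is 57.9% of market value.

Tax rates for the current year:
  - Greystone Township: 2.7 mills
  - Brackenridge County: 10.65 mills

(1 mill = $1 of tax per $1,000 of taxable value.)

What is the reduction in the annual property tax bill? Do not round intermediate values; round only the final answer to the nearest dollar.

$247

Old assessed value = $532,200 × 0.579 = $308,143.8
New assessed value = $500,268 × 0.579 = $289,655.172
Combined rate = 0.0027 + 0.01065 = 0.01335
Old tax = $308,143.8 × 0.01335 = $4,113.71973
New tax = $289,655.172 × 0.01335 = $3,866.8965462
Reduction = $4,113.71973 − $3,866.8965462 = $246.8231838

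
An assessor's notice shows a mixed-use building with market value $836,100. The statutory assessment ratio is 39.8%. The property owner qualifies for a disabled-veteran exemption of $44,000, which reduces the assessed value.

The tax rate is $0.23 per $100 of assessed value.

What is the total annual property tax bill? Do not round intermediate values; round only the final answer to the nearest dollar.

$664

Assessed value = $836,100 × 0.398 = $332,767.8
Taxable value = $332,767.8 − $44,000 = $288,767.8
Tax = $288,767.8 × 0.0023 = $664.16594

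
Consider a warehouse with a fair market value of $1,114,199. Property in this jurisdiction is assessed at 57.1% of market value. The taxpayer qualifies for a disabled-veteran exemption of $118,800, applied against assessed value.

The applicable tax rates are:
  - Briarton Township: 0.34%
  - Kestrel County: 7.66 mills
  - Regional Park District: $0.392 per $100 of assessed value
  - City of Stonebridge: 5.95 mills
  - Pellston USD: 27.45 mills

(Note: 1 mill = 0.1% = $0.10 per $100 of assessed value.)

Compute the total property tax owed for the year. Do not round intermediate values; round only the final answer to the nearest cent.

$25,032.18

Assessed value = $1,114,199 × 0.571 = $636,207.629
Taxable value = $636,207.629 − $118,800 = $517,407.629
Briarton Township: $517,407.629 × 0.0034 = $1,759.1859386
Kestrel County: $517,407.629 × 0.00766 = $3,963.34243814
Regional Park District: $517,407.629 × 0.00392 = $2,028.23790568
City of Stonebridge: $517,407.629 × 0.00595 = $3,078.57539255
Pellston USD: $517,407.629 × 0.02745 = $14,202.83941605
Total = $25,032.18109102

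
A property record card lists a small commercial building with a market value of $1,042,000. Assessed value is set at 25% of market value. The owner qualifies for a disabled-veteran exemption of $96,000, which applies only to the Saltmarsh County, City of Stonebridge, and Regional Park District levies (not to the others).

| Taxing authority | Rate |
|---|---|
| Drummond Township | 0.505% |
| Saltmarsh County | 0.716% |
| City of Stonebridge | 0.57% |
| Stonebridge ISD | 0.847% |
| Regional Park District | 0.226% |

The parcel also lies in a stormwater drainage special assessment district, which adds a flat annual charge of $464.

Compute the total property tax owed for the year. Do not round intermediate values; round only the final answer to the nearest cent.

Assessed value = $1,042,000 × 0.25 = $260,500
Drummond Township: $260,500 × 0.00505 = $1,315.525
Saltmarsh County: ($260,500 − $96,000) × 0.00716 = $164,500 × 0.00716 = $1,177.82
City of Stonebridge: ($260,500 − $96,000) × 0.0057 = $164,500 × 0.0057 = $937.65
Stonebridge ISD: $260,500 × 0.00847 = $2,206.435
Regional Park District: ($260,500 − $96,000) × 0.00226 = $164,500 × 0.00226 = $371.77
Levies subtotal = $6,009.2
Total = $6,009.2 + $464 = $6,473.2

$6,473.20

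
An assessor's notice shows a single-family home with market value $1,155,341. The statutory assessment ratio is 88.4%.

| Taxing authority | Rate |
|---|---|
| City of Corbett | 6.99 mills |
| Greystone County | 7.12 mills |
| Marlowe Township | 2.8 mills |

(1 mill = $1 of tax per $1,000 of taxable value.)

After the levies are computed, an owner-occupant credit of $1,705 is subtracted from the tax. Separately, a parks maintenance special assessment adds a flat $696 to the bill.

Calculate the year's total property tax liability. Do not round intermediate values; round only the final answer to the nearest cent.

Assessed value = $1,155,341 × 0.884 = $1,021,321.444
City of Corbett: $1,021,321.444 × 0.00699 = $7,139.03689356
Greystone County: $1,021,321.444 × 0.00712 = $7,271.80868128
Marlowe Township: $1,021,321.444 × 0.0028 = $2,859.7000432
Levies subtotal = $17,270.54561804
After credit = $17,270.54561804 − $1,705 = $15,565.54561804
Total = $15,565.54561804 + $696 = $16,261.54561804

$16,261.55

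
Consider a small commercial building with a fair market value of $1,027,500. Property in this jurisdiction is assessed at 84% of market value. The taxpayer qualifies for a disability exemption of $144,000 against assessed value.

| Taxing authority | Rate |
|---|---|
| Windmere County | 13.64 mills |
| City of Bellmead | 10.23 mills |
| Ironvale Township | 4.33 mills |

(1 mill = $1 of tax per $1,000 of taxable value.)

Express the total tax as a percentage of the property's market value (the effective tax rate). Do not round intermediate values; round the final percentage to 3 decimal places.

1.974%

Assessed value = $1,027,500 × 0.84 = $863,100
Taxable value = $863,100 − $144,000 = $719,100
Windmere County: $719,100 × 0.01364 = $9,808.524
City of Bellmead: $719,100 × 0.01023 = $7,356.393
Ironvale Township: $719,100 × 0.00433 = $3,113.703
Total tax = $20,278.62
Effective rate = $20,278.62 ÷ $1,027,500 = 1.974% of market value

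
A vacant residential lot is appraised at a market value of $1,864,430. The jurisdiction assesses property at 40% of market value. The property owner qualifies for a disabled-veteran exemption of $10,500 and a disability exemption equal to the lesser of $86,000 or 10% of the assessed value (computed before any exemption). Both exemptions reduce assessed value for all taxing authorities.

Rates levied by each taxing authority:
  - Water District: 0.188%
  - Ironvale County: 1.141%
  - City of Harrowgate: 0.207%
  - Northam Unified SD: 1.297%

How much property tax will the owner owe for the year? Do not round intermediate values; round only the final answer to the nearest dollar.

Assessed value = $1,864,430 × 0.4 = $745,772
Disability exemption = min($86,000, 10% × $745,772) = min($86,000, $74,577.2) = $74,577.2 (percentage binds)
Taxable value = $745,772 − $10,500 − $74,577.2 = $660,694.8
Water District: $660,694.8 × 0.00188 = $1,242.106224
Ironvale County: $660,694.8 × 0.01141 = $7,538.527668
City of Harrowgate: $660,694.8 × 0.00207 = $1,367.638236
Northam Unified SD: $660,694.8 × 0.01297 = $8,569.211556
Total = $18,717.483684

$18,717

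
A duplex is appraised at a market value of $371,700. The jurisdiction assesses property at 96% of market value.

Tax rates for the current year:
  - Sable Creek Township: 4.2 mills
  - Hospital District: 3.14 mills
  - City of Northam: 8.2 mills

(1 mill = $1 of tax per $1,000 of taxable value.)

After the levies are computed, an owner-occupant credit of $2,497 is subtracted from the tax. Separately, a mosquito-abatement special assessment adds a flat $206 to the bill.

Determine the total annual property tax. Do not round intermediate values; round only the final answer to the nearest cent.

$3,254.17

Assessed value = $371,700 × 0.96 = $356,832
Sable Creek Township: $356,832 × 0.0042 = $1,498.6944
Hospital District: $356,832 × 0.00314 = $1,120.45248
City of Northam: $356,832 × 0.0082 = $2,926.0224
Levies subtotal = $5,545.16928
After credit = $5,545.16928 − $2,497 = $3,048.16928
Total = $3,048.16928 + $206 = $3,254.16928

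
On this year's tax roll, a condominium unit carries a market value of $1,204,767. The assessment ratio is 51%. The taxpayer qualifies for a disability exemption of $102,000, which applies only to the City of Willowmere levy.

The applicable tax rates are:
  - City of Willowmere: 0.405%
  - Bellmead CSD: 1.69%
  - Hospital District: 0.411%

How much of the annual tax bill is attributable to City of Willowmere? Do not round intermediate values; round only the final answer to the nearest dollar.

$2,075

Assessed value = $1,204,767 × 0.51 = $614,431.17
City of Willowmere taxable value = $614,431.17 − $102,000 = $512,431.17
City of Willowmere levy = $512,431.17 × 0.00405 = $2,075.3462385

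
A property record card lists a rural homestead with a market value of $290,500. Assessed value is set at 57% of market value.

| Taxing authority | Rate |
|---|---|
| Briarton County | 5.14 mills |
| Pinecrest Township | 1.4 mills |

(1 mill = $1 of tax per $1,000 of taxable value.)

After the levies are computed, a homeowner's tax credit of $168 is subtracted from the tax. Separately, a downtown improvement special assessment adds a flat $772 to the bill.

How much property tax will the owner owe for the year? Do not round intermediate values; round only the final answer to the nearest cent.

Assessed value = $290,500 × 0.57 = $165,585
Briarton County: $165,585 × 0.00514 = $851.1069
Pinecrest Township: $165,585 × 0.0014 = $231.819
Levies subtotal = $1,082.9259
After credit = $1,082.9259 − $168 = $914.9259
Total = $914.9259 + $772 = $1,686.9259

$1,686.93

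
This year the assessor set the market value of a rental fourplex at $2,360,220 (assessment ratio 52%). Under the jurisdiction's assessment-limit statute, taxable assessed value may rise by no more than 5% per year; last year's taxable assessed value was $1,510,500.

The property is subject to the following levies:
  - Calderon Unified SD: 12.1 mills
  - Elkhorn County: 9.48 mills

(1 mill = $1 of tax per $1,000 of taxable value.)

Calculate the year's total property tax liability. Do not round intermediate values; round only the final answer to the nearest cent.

$26,485.44

Uncapped assessed value = $2,360,220 × 0.52 = $1,227,314.4
Cap limit = $1,510,500 × 1.05 = $1,586,025
Taxable assessed value = min($1,227,314.4, $1,586,025) = $1,227,314.4 (cap does not bind)
Calderon Unified SD: $1,227,314.4 × 0.0121 = $14,850.50424
Elkhorn County: $1,227,314.4 × 0.00948 = $11,634.940512
Total = $26,485.444752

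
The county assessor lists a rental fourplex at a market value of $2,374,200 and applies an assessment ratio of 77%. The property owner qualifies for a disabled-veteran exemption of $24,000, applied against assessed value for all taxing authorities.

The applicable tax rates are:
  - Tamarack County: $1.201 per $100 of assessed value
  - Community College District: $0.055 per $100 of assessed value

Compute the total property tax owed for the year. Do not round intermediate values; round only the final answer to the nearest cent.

Assessed value = $2,374,200 × 0.77 = $1,828,134
Taxable value = $1,828,134 − $24,000 = $1,804,134
Tamarack County: $1,804,134 × 0.01201 = $21,667.64934
Community College District: $1,804,134 × 0.00055 = $992.2737
Total = $21,667.64934 + $992.2737 = $22,659.92304

$22,659.92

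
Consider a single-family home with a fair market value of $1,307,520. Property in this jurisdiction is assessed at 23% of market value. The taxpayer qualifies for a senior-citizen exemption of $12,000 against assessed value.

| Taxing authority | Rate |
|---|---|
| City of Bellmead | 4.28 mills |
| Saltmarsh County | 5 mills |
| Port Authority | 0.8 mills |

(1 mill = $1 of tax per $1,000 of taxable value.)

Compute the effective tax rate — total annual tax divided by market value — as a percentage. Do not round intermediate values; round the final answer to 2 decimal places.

0.22%

Assessed value = $1,307,520 × 0.23 = $300,729.6
Taxable value = $300,729.6 − $12,000 = $288,729.6
City of Bellmead: $288,729.6 × 0.00428 = $1,235.762688
Saltmarsh County: $288,729.6 × 0.005 = $1,443.648
Port Authority: $288,729.6 × 0.0008 = $230.98368
Total tax = $2,910.394368
Effective rate = $2,910.394368 ÷ $1,307,520 = 0.22% of market value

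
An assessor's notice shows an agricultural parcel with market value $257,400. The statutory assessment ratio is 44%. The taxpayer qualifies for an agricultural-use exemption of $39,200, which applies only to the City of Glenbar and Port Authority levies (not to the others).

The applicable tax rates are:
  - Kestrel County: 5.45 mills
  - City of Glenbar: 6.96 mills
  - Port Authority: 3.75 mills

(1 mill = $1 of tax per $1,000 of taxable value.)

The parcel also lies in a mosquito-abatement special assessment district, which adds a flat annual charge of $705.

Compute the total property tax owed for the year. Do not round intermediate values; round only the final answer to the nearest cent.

Assessed value = $257,400 × 0.44 = $113,256
Kestrel County: $113,256 × 0.00545 = $617.2452
City of Glenbar: ($113,256 − $39,200) × 0.00696 = $74,056 × 0.00696 = $515.42976
Port Authority: ($113,256 − $39,200) × 0.00375 = $74,056 × 0.00375 = $277.71
Levies subtotal = $1,410.38496
Total = $1,410.38496 + $705 = $2,115.38496

$2,115.38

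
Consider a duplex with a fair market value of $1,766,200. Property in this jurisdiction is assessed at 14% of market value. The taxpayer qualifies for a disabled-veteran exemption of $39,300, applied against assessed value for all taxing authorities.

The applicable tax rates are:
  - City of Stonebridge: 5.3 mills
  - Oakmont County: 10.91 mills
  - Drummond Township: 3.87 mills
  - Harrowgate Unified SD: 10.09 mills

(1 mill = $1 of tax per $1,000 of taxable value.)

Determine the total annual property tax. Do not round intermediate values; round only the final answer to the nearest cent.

$6,274.39

Assessed value = $1,766,200 × 0.14 = $247,268
Taxable value = $247,268 − $39,300 = $207,968
City of Stonebridge: $207,968 × 0.0053 = $1,102.2304
Oakmont County: $207,968 × 0.01091 = $2,268.93088
Drummond Township: $207,968 × 0.00387 = $804.83616
Harrowgate Unified SD: $207,968 × 0.01009 = $2,098.39712
Total = $1,102.2304 + $2,268.93088 + $804.83616 + $2,098.39712 = $6,274.39456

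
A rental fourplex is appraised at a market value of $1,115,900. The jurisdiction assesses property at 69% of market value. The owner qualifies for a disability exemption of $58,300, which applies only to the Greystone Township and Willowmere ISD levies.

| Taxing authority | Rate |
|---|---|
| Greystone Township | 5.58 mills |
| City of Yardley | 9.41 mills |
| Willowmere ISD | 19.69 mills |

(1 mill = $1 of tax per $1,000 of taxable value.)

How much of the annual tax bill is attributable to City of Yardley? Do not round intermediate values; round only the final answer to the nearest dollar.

$7,245

Assessed value = $1,115,900 × 0.69 = $769,971
City of Yardley taxable value = $769,971 (exemption does not apply)
City of Yardley levy = $769,971 × 0.00941 = $7,245.42711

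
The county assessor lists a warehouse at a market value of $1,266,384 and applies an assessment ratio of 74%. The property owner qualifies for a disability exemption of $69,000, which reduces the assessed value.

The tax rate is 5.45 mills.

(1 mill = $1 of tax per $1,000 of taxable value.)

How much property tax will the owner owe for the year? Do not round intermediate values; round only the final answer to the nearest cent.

Assessed value = $1,266,384 × 0.74 = $937,124.16
Taxable value = $937,124.16 − $69,000 = $868,124.16
Tax = $868,124.16 × 0.00545 = $4,731.276672

$4,731.28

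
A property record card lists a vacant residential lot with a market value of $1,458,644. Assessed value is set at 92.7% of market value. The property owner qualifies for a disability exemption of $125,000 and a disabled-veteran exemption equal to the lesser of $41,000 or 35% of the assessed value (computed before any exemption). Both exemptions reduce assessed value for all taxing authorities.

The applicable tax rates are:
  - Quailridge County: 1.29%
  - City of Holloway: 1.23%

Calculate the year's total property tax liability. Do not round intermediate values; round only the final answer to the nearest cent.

$29,891.31

Assessed value = $1,458,644 × 0.927 = $1,352,162.988
Disabled-veteran exemption = min($41,000, 35% × $1,352,162.988) = min($41,000, $473,257.0458) = $41,000 (dollar cap binds)
Taxable value = $1,352,162.988 − $125,000 − $41,000 = $1,186,162.988
Quailridge County: $1,186,162.988 × 0.0129 = $15,301.5025452
City of Holloway: $1,186,162.988 × 0.0123 = $14,589.8047524
Total = $29,891.3072976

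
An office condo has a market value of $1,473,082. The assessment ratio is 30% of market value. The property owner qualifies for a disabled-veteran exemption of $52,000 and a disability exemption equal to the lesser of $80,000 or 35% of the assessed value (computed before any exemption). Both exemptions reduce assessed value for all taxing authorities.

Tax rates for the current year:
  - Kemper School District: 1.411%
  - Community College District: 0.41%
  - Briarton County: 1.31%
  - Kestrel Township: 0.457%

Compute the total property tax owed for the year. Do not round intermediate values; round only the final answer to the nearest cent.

$11,120.09

Assessed value = $1,473,082 × 0.3 = $441,924.6
Disability exemption = min($80,000, 35% × $441,924.6) = min($80,000, $154,673.61) = $80,000 (dollar cap binds)
Taxable value = $441,924.6 − $52,000 − $80,000 = $309,924.6
Kemper School District: $309,924.6 × 0.01411 = $4,373.036106
Community College District: $309,924.6 × 0.0041 = $1,270.69086
Briarton County: $309,924.6 × 0.0131 = $4,060.01226
Kestrel Township: $309,924.6 × 0.00457 = $1,416.355422
Total = $11,120.094648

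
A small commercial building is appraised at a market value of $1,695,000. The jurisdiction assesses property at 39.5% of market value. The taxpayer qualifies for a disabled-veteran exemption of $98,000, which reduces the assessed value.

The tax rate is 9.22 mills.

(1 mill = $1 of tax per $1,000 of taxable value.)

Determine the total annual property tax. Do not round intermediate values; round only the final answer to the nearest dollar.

$5,269

Assessed value = $1,695,000 × 0.395 = $669,525
Taxable value = $669,525 − $98,000 = $571,525
Tax = $571,525 × 0.00922 = $5,269.4605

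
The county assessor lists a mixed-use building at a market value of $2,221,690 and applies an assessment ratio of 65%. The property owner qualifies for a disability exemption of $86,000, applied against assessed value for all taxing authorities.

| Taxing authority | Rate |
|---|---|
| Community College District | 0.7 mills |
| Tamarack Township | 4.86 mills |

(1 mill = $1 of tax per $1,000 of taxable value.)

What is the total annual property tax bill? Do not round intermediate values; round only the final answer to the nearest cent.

Assessed value = $2,221,690 × 0.65 = $1,444,098.5
Taxable value = $1,444,098.5 − $86,000 = $1,358,098.5
Community College District: $1,358,098.5 × 0.0007 = $950.66895
Tamarack Township: $1,358,098.5 × 0.00486 = $6,600.35871
Total = $950.66895 + $6,600.35871 = $7,551.02766

$7,551.03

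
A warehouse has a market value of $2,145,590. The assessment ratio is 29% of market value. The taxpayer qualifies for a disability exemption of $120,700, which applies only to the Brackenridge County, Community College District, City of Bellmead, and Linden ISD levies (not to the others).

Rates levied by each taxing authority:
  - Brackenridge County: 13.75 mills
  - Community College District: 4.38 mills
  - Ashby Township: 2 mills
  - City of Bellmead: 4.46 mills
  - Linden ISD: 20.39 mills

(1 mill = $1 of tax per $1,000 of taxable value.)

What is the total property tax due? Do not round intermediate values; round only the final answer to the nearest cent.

$22,799.82

Assessed value = $2,145,590 × 0.29 = $622,221.1
Brackenridge County: ($622,221.1 − $120,700) × 0.01375 = $501,521.1 × 0.01375 = $6,895.915125
Community College District: ($622,221.1 − $120,700) × 0.00438 = $501,521.1 × 0.00438 = $2,196.662418
Ashby Township: $622,221.1 × 0.002 = $1,244.4422
City of Bellmead: ($622,221.1 − $120,700) × 0.00446 = $501,521.1 × 0.00446 = $2,236.784106
Linden ISD: ($622,221.1 − $120,700) × 0.02039 = $501,521.1 × 0.02039 = $10,226.015229
Total = $22,799.819078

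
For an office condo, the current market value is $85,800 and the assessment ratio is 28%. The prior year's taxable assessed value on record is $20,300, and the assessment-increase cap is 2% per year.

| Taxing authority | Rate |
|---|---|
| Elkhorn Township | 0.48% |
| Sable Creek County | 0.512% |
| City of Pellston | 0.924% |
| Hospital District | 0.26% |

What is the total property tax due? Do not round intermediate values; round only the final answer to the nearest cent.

Uncapped assessed value = $85,800 × 0.28 = $24,024
Cap limit = $20,300 × 1.02 = $20,706
Taxable assessed value = min($24,024, $20,706) = $20,706 (cap binds)
Elkhorn Township: $20,706 × 0.0048 = $99.3888
Sable Creek County: $20,706 × 0.00512 = $106.01472
City of Pellston: $20,706 × 0.00924 = $191.32344
Hospital District: $20,706 × 0.0026 = $53.8356
Total = $450.56256

$450.56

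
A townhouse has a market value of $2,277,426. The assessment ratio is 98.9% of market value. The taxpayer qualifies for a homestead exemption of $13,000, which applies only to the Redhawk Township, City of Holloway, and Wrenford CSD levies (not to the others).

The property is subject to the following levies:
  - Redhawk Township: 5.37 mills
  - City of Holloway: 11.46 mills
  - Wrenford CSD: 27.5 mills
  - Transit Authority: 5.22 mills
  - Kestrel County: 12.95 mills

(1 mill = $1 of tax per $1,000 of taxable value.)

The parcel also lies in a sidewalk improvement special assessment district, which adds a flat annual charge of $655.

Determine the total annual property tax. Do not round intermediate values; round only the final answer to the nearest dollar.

$140,852

Assessed value = $2,277,426 × 0.989 = $2,252,374.314
Redhawk Township: ($2,252,374.314 − $13,000) × 0.00537 = $2,239,374.314 × 0.00537 = $12,025.44006618
City of Holloway: ($2,252,374.314 − $13,000) × 0.01146 = $2,239,374.314 × 0.01146 = $25,663.22963844
Wrenford CSD: ($2,252,374.314 − $13,000) × 0.0275 = $2,239,374.314 × 0.0275 = $61,582.793635
Transit Authority: $2,252,374.314 × 0.00522 = $11,757.39391908
Kestrel County: $2,252,374.314 × 0.01295 = $29,168.2473663
Levies subtotal = $140,197.104625
Total = $140,197.104625 + $655 = $140,852.104625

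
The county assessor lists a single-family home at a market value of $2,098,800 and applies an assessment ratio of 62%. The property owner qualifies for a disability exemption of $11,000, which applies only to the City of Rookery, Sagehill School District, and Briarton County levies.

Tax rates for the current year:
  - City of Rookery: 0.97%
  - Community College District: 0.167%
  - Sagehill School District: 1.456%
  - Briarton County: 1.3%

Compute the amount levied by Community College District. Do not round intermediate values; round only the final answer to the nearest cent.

$2,173.10

Assessed value = $2,098,800 × 0.62 = $1,301,256
Community College District taxable value = $1,301,256 (exemption does not apply)
Community College District levy = $1,301,256 × 0.00167 = $2,173.09752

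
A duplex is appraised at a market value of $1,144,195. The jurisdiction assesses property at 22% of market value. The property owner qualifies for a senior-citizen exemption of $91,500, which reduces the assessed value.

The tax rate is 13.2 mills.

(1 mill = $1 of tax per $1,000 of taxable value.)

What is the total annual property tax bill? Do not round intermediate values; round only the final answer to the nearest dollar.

$2,115

Assessed value = $1,144,195 × 0.22 = $251,722.9
Taxable value = $251,722.9 − $91,500 = $160,222.9
Tax = $160,222.9 × 0.0132 = $2,114.94228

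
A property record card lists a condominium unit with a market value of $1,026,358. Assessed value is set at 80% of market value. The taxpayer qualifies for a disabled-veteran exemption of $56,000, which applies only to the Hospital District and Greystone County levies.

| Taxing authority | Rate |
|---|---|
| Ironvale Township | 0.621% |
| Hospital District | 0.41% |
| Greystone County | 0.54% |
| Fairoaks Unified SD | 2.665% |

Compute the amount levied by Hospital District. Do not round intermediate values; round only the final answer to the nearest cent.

Assessed value = $1,026,358 × 0.8 = $821,086.4
Hospital District taxable value = $821,086.4 − $56,000 = $765,086.4
Hospital District levy = $765,086.4 × 0.0041 = $3,136.85424

$3,136.85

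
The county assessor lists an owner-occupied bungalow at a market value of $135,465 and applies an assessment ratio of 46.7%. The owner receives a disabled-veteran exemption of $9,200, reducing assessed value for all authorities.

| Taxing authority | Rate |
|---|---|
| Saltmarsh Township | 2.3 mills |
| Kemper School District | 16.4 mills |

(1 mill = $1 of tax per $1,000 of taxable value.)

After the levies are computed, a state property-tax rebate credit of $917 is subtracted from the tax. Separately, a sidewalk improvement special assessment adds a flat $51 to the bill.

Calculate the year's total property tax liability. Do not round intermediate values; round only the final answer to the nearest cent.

$144.96

Assessed value = $135,465 × 0.467 = $63,262.155
Taxable value = $63,262.155 − $9,200 = $54,062.155
Saltmarsh Township: $54,062.155 × 0.0023 = $124.3429565
Kemper School District: $54,062.155 × 0.0164 = $886.619342
Levies subtotal = $1,010.9622985
After credit = $1,010.9622985 − $917 = $93.9622985
Total = $93.9622985 + $51 = $144.9622985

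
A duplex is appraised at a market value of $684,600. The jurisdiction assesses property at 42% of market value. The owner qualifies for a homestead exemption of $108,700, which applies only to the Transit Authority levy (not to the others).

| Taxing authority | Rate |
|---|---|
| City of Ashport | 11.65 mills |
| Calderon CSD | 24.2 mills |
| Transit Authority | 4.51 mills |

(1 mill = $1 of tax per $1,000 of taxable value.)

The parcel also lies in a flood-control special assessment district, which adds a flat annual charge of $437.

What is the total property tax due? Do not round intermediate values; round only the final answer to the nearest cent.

$11,551.55

Assessed value = $684,600 × 0.42 = $287,532
City of Ashport: $287,532 × 0.01165 = $3,349.7478
Calderon CSD: $287,532 × 0.0242 = $6,958.2744
Transit Authority: ($287,532 − $108,700) × 0.00451 = $178,832 × 0.00451 = $806.53232
Levies subtotal = $11,114.55452
Total = $11,114.55452 + $437 = $11,551.55452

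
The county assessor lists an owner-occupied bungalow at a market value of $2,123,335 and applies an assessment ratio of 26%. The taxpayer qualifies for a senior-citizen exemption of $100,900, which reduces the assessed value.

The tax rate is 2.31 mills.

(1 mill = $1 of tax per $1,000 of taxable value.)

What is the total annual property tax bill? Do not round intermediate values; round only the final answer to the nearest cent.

Assessed value = $2,123,335 × 0.26 = $552,067.1
Taxable value = $552,067.1 − $100,900 = $451,167.1
Tax = $451,167.1 × 0.00231 = $1,042.196001

$1,042.20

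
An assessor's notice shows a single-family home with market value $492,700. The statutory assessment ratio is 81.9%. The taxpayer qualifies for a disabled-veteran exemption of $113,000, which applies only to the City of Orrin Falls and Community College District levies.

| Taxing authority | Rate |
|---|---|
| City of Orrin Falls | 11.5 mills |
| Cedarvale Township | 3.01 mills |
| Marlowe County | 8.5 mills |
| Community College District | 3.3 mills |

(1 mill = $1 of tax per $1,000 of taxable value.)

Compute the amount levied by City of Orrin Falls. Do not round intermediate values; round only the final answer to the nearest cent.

Assessed value = $492,700 × 0.819 = $403,521.3
City of Orrin Falls taxable value = $403,521.3 − $113,000 = $290,521.3
City of Orrin Falls levy = $290,521.3 × 0.0115 = $3,340.99495

$3,340.99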